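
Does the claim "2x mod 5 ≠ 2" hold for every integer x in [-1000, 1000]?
The claim fails at x = 1:
x = 1: LHS = (2·1) mod 5 = 2 mod 5 = 2; 2 ≠ 2 — FAILS

Because a single integer refutes it, the statement is false.

Answer: False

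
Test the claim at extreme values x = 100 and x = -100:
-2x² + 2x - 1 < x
x = 100: LHS = -2·100² + 2·100 - 1 = -19801; -19801 < 100 — holds
x = -100: LHS = -2·(-100)² + 2·(-100) - 1 = -20201; -20201 < -100 — holds

Answer: Yes, holds for both x = 100 and x = -100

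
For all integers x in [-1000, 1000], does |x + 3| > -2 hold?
An absolute value is never negative, so the left side is ≥ 0 for every x, while the right side is -2. Tightest case in [-1000, 1000] is x = -3:
x = -3: LHS = |(-3) + 3| = |0| = 0; 0 > -2 — holds
Hence LHS − RHS is never zero or negative, i.e. LHS > RHS throughout, so the relation holds for every integer in [-1000, 1000].

No counterexample exists.

Answer: True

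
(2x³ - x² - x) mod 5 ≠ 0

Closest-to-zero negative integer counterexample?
Testing negative integers from -1 downward:
x = -1: LHS = (2·(-1)³ - (-1)² - (-1)) mod 5 = (-2) mod 5 = 3; 3 ≠ 0 — holds
x = -2: LHS = (2·(-2)³ - (-2)² - (-2)) mod 5 = (-18) mod 5 = 2; 2 ≠ 0 — holds
x = -3: LHS = (2·(-3)³ - (-3)² - (-3)) mod 5 = (-60) mod 5 = 0; 0 ≠ 0 — FAILS  ← closest negative counterexample to 0

Answer: x = -3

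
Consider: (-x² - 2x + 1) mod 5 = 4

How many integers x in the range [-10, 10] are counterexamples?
Counterexamples in [-10, 10]: {-10, -9, -8, -7, -6, -5, -4, -3, -2, -1, 0, 1, 2, 3, 4, 5, 6, 7, 8, 9, 10}.

Counting them gives 21 values.

Answer: 21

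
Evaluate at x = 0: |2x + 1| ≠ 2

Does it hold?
x = 0: LHS = |2·0 + 1| = |1| = 1; 1 ≠ 2 — holds

The relation is satisfied at x = 0.

Answer: Yes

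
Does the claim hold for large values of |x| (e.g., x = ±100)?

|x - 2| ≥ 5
x = 100: LHS = |100 - 2| = |98| = 98; 98 ≥ 5 — holds
x = -100: LHS = |(-100) - 2| = |-102| = 102; 102 ≥ 5 — holds

Answer: Yes, holds for both x = 100 and x = -100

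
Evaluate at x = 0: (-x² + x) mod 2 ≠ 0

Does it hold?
x = 0: LHS = (-0² + 0) mod 2 = 0 mod 2 = 0; 0 ≠ 0 — FAILS

The relation fails at x = 0, so x = 0 is a counterexample.

Answer: No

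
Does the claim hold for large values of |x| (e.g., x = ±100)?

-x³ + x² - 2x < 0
x = 100: LHS = -100³ + 100² - 2·100 = -990200; -990200 < 0 — holds
x = -100: LHS = -(-100)³ + (-100)² - 2·(-100) = 1010200; 1010200 < 0 — FAILS

Answer: Partially: holds for x = 100, fails for x = -100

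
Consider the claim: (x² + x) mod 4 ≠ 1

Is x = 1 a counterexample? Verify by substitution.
Substitute x = 1 into the relation:
x = 1: LHS = (1² + 1) mod 4 = 2 mod 4 = 2; 2 ≠ 1 — holds

The relation holds at x = 1, so it is not a counterexample.

Answer: No, x = 1 is not a counterexample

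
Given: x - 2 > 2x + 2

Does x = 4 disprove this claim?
Substitute x = 4 into the relation:
x = 4: LHS = 4 - 2 = 2, RHS = 2·4 + 2 = 10; 2 > 10 — FAILS

Since the claim fails at x = 4, this value is a counterexample.

Answer: Yes, x = 4 is a counterexample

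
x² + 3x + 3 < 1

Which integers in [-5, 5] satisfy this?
Over all integers in [-5, 5], LHS − RHS is smallest at x = -1, where it equals 0:
x = -1: LHS = (-1)² + 3·(-1) + 3 = 1; 1 < 1 — FAILS
At the ends of the range:
x = -5: LHS = (-5)² + 3·(-5) + 3 = 13; 13 < 1 — FAILS
x = 5: LHS = 5² + 3·5 + 3 = 43; 43 < 1 — FAILS
Hence LHS − RHS is never negative, i.e. LHS ≥ RHS throughout, so the claimed relation (<) fails for every integer in [-5, 5].

Answer: None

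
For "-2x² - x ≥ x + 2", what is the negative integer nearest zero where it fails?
Testing negative integers from -1 downward:
x = -1: LHS = -2·(-1)² - (-1) = -1, RHS = (-1) + 2 = 1; -1 ≥ 1 — FAILS  ← closest negative counterexample to 0

Answer: x = -1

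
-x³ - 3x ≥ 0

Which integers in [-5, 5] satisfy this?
Holds for: {-5, -4, -3, -2, -1, 0}
Fails for: {1, 2, 3, 4, 5}

Answer: {-5, -4, -3, -2, -1, 0}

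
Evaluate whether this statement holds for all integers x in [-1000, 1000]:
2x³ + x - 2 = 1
The claim fails at x = 0:
x = 0: LHS = 2·0³ + 0 - 2 = -2; -2 = 1 — FAILS

Because a single integer refutes it, the statement is false.

Answer: False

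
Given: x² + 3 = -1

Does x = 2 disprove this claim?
Substitute x = 2 into the relation:
x = 2: LHS = 2² + 3 = 7; 7 = -1 — FAILS

Since the claim fails at x = 2, this value is a counterexample.

Answer: Yes, x = 2 is a counterexample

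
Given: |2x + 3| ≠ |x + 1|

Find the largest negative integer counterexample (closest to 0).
Testing negative integers from -1 downward:
x = -1: LHS = |2·(-1) + 3| = |1| = 1, RHS = |(-1) + 1| = |0| = 0; 1 ≠ 0 — holds
x = -2: LHS = |2·(-2) + 3| = |-1| = 1, RHS = |(-2) + 1| = |-1| = 1; 1 ≠ 1 — FAILS  ← closest negative counterexample to 0

Answer: x = -2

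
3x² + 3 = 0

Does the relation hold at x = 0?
x = 0: LHS = 3·0² + 3 = 3; 3 = 0 — FAILS

The relation fails at x = 0, so x = 0 is a counterexample.

Answer: No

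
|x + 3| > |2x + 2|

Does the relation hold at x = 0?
x = 0: LHS = |0 + 3| = |3| = 3, RHS = |2·0 + 2| = |2| = 2; 3 > 2 — holds

The relation is satisfied at x = 0.

Answer: Yes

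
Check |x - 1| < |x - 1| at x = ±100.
x = 100: LHS = |100 - 1| = |99| = 99, RHS = |100 - 1| = |99| = 99; 99 < 99 — FAILS
x = -100: LHS = |(-100) - 1| = |-101| = 101, RHS = |(-100) - 1| = |-101| = 101; 101 < 101 — FAILS

Answer: No, fails for both x = 100 and x = -100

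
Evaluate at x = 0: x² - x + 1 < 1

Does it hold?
x = 0: LHS = 0² - 0 + 1 = 1; 1 < 1 — FAILS

The relation fails at x = 0, so x = 0 is a counterexample.

Answer: No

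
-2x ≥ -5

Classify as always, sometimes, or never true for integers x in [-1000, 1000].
Holds at x = 0: LHS = -2·0 = 0; 0 ≥ -5 — holds
Fails at x = 3: LHS = -2·3 = -6; -6 ≥ -5 — FAILS
It is satisfied by some integers in the range but not all.

Answer: Sometimes true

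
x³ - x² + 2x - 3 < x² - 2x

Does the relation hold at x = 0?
x = 0: LHS = 0³ - 0² + 2·0 - 3 = -3, RHS = 0² - 2·0 = 0; -3 < 0 — holds

The relation is satisfied at x = 0.

Answer: Yes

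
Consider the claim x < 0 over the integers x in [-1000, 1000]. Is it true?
The claim fails at x = 0:
x = 0: 0 < 0 — FAILS

Because a single integer refutes it, the statement is false.

Answer: False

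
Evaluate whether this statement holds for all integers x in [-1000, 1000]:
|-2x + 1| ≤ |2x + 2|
The claim fails at x = -1:
x = -1: LHS = |-2·(-1) + 1| = |3| = 3, RHS = |2·(-1) + 2| = |0| = 0; 3 ≤ 0 — FAILS

Because a single integer refutes it, the statement is false.

Answer: False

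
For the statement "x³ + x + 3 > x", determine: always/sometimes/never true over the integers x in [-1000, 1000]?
Holds at x = 0: LHS = 0³ + 0 + 3 = 3; 3 > 0 — holds
Fails at x = -2: LHS = (-2)³ + (-2) + 3 = -7; -7 > -2 — FAILS
It is satisfied by some integers in the range but not all.

Answer: Sometimes true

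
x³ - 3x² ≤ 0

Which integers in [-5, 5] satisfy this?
Holds for: {-5, -4, -3, -2, -1, 0, 1, 2, 3}
Fails for: {4, 5}

Answer: {-5, -4, -3, -2, -1, 0, 1, 2, 3}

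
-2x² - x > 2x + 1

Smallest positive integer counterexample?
Testing positive integers:
x = 1: LHS = -2·1² - 1 = -3, RHS = 2·1 + 1 = 3; -3 > 3 — FAILS  ← smallest positive counterexample

Answer: x = 1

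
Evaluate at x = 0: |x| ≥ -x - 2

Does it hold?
x = 0: LHS = |0| = 0, RHS = -0 - 2 = -2; 0 ≥ -2 — holds

The relation is satisfied at x = 0.

Answer: Yes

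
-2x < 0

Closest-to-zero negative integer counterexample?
Testing negative integers from -1 downward:
x = -1: LHS = -2·(-1) = 2; 2 < 0 — FAILS  ← closest negative counterexample to 0

Answer: x = -1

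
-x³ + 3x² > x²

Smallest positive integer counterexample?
Testing positive integers:
x = 1: LHS = -1³ + 3·1² = 2, RHS = 1² = 1; 2 > 1 — holds
x = 2: LHS = -2³ + 3·2² = 4, RHS = 2² = 4; 4 > 4 — FAILS  ← smallest positive counterexample

Answer: x = 2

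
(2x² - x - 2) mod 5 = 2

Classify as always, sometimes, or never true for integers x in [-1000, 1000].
For a polynomial with integer coefficients, its value mod 5 depends only on x mod 5, so it suffices to check one representative of each residue class, x = 0, 1, 2, 3, 4:
x = 0: LHS = (2·0² - 0 - 2) mod 5 = (-2) mod 5 = 3; 3 = 2 — FAILS
x = 1: LHS = (2·1² - 1 - 2) mod 5 = (-1) mod 5 = 4; 4 = 2 — FAILS
x = 2: LHS = (2·2² - 2 - 2) mod 5 = 4 mod 5 = 4; 4 = 2 — FAILS
x = 3: LHS = (2·3² - 3 - 2) mod 5 = 13 mod 5 = 3; 3 = 2 — FAILS
x = 4: LHS = (2·4² - 4 - 2) mod 5 = 26 mod 5 = 1; 1 = 2 — FAILS
The relation fails in every residue class, so the claimed relation (=) fails for every integer in [-1000, 1000].

No integer in the range satisfies it.

Answer: Never true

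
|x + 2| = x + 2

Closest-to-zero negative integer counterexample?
Testing negative integers from -1 downward:
x = -1: LHS = |(-1) + 2| = |1| = 1, RHS = (-1) + 2 = 1; 1 = 1 — holds
x = -2: LHS = |(-2) + 2| = |0| = 0, RHS = (-2) + 2 = 0; 0 = 0 — holds
x = -3: LHS = |(-3) + 2| = |-1| = 1, RHS = (-3) + 2 = -1; 1 = -1 — FAILS  ← closest negative counterexample to 0

Answer: x = -3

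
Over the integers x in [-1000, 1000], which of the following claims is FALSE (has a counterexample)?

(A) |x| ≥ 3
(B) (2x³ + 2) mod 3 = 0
(A) x = 0: LHS = |0| = 0; 0 ≥ 3 — FAILS
(B) x = 0: LHS = (2·0³ + 2) mod 3 = 2 mod 3 = 2; 2 = 0 — FAILS

Answer: Both A and B are false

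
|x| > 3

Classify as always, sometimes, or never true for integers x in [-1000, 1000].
Holds at x = 4: LHS = |4| = 4; 4 > 3 — holds
Fails at x = 0: LHS = |0| = 0; 0 > 3 — FAILS
It is satisfied by some integers in the range but not all.

Answer: Sometimes true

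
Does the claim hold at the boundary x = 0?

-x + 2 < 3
x = 0: LHS = -0 + 2 = 2; 2 < 3 — holds

The relation is satisfied at x = 0.

Answer: Yes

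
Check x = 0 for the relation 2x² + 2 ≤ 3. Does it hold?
x = 0: LHS = 2·0² + 2 = 2; 2 ≤ 3 — holds

The relation is satisfied at x = 0.

Answer: Yes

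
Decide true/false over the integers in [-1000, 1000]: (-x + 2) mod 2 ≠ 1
The claim fails at x = 1:
x = 1: LHS = (-1 + 2) mod 2 = 1 mod 2 = 1; 1 ≠ 1 — FAILS

Because a single integer refutes it, the statement is false.

Answer: False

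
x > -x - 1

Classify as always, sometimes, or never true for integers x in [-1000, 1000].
Holds at x = 0: RHS = -0 - 1 = -1; 0 > -1 — holds
Fails at x = -1: RHS = -(-1) - 1 = 0; -1 > 0 — FAILS
It is satisfied by some integers in the range but not all.

Answer: Sometimes true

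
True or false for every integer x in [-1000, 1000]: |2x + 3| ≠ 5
The claim fails at x = 1:
x = 1: LHS = |2·1 + 3| = |5| = 5; 5 ≠ 5 — FAILS

Because a single integer refutes it, the statement is false.

Answer: False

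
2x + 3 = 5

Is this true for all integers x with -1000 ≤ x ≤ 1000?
The claim fails at x = 0:
x = 0: LHS = 2·0 + 3 = 3; 3 = 5 — FAILS

Because a single integer refutes it, the statement is false.

Answer: False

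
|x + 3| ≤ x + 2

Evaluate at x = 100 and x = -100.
x = 100: LHS = |100 + 3| = |103| = 103, RHS = 100 + 2 = 102; 103 ≤ 102 — FAILS
x = -100: LHS = |(-100) + 3| = |-97| = 97, RHS = (-100) + 2 = -98; 97 ≤ -98 — FAILS

Answer: No, fails for both x = 100 and x = -100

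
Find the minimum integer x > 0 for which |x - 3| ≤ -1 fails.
Testing positive integers:
x = 1: LHS = |1 - 3| = |-2| = 2; 2 ≤ -1 — FAILS  ← smallest positive counterexample

Answer: x = 1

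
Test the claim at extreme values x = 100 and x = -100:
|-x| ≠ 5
x = 100: LHS = |-100| = 100; 100 ≠ 5 — holds
x = -100: LHS = |-(-100)| = |100| = 100; 100 ≠ 5 — holds

Answer: Yes, holds for both x = 100 and x = -100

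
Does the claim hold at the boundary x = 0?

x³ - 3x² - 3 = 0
x = 0: LHS = 0³ - 3·0² - 3 = -3; -3 = 0 — FAILS

The relation fails at x = 0, so x = 0 is a counterexample.

Answer: No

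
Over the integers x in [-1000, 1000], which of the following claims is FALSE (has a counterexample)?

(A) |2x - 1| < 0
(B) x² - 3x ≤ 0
(A) x = 0: LHS = |2·0 - 1| = |-1| = 1; 1 < 0 — FAILS
(B) x = -1: LHS = (-1)² - 3·(-1) = 4; 4 ≤ 0 — FAILS

Answer: Both A and B are false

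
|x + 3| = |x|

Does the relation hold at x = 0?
x = 0: LHS = |0 + 3| = |3| = 3, RHS = |0| = 0; 3 = 0 — FAILS

The relation fails at x = 0, so x = 0 is a counterexample.

Answer: No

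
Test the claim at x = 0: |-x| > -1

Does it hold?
x = 0: LHS = |-0| = |0| = 0; 0 > -1 — holds

The relation is satisfied at x = 0.

Answer: Yes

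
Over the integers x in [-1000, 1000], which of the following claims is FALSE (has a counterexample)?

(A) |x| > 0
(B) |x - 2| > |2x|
(A) x = 0: LHS = |0| = 0; 0 > 0 — FAILS
(B) x = 1: LHS = |1 - 2| = |-1| = 1, RHS = |2·1| = |2| = 2; 1 > 2 — FAILS

Answer: Both A and B are false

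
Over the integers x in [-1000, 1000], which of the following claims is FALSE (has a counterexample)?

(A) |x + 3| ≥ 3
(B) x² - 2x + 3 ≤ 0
(A) x = -1: LHS = |(-1) + 3| = |2| = 2; 2 ≥ 3 — FAILS
(B) x = 0: LHS = 0² - 2·0 + 3 = 3; 3 ≤ 0 — FAILS

Answer: Both A and B are false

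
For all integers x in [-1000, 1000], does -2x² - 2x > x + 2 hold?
The claim fails at x = 0:
x = 0: LHS = -2·0² - 2·0 = 0, RHS = 0 + 2 = 2; 0 > 2 — FAILS

Because a single integer refutes it, the statement is false.

Answer: False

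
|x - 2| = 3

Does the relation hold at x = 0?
x = 0: LHS = |0 - 2| = |-2| = 2; 2 = 3 — FAILS

The relation fails at x = 0, so x = 0 is a counterexample.

Answer: No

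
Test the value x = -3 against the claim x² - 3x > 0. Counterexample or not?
Substitute x = -3 into the relation:
x = -3: LHS = (-3)² - 3·(-3) = 18; 18 > 0 — holds

The claim holds here, so x = -3 is not a counterexample. (A counterexample exists elsewhere, e.g. x = 0.)

Answer: No, x = -3 is not a counterexample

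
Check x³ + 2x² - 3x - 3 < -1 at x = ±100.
x = 100: LHS = 100³ + 2·100² - 3·100 - 3 = 1019697; 1019697 < -1 — FAILS
x = -100: LHS = (-100)³ + 2·(-100)² - 3·(-100) - 3 = -979703; -979703 < -1 — holds

Answer: Partially: fails for x = 100, holds for x = -100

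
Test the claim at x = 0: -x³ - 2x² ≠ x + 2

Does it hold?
x = 0: LHS = -0³ - 2·0² = 0, RHS = 0 + 2 = 2; 0 ≠ 2 — holds

The relation is satisfied at x = 0.

Answer: Yes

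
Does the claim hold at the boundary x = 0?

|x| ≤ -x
x = 0: LHS = |0| = 0, RHS = -0 = 0; 0 ≤ 0 — holds

The relation is satisfied at x = 0.

Answer: Yes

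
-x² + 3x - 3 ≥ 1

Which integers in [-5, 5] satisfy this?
Over all integers in [-5, 5], LHS − RHS is largest at x = 1, where it equals -2:
x = 1: LHS = -1² + 3·1 - 3 = -1; -1 ≥ 1 — FAILS
At the ends of the range:
x = -5: LHS = -(-5)² + 3·(-5) - 3 = -43; -43 ≥ 1 — FAILS
x = 5: LHS = -5² + 3·5 - 3 = -13; -13 ≥ 1 — FAILS
Hence LHS − RHS is never zero or positive, i.e. LHS < RHS throughout, so the claimed relation (≥) fails for every integer in [-5, 5].

Answer: None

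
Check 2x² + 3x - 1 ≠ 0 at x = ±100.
x = 100: LHS = 2·100² + 3·100 - 1 = 20299; 20299 ≠ 0 — holds
x = -100: LHS = 2·(-100)² + 3·(-100) - 1 = 19699; 19699 ≠ 0 — holds

Answer: Yes, holds for both x = 100 and x = -100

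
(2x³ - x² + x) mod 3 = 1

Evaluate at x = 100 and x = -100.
x = 100: LHS = (2·100³ - 100² + 100) mod 3 = 1990100 mod 3 = 2; 2 = 1 — FAILS
x = -100: LHS = (2·(-100)³ - (-100)² + (-100)) mod 3 = (-2010100) mod 3 = 2; 2 = 1 — FAILS

Answer: No, fails for both x = 100 and x = -100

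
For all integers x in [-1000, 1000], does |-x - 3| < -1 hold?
The claim fails at x = 0:
x = 0: LHS = |-0 - 3| = |-3| = 3; 3 < -1 — FAILS

Because a single integer refutes it, the statement is false.

Answer: False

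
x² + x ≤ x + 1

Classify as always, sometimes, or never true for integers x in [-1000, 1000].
Holds at x = 0: LHS = 0² + 0 = 0, RHS = 0 + 1 = 1; 0 ≤ 1 — holds
Fails at x = 2: LHS = 2² + 2 = 6, RHS = 2 + 1 = 3; 6 ≤ 3 — FAILS
It is satisfied by some integers in the range but not all.

Answer: Sometimes true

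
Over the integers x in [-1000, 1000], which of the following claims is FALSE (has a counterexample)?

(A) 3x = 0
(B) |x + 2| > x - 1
(A) x = 1: LHS = 3·1 = 3; 3 = 0 — FAILS

(B) Over all integers in [-1000, 1000], LHS − RHS is smallest at x = 0, where it equals 3:
x = 0: LHS = |0 + 2| = |2| = 2, RHS = 0 - 1 = -1; 2 > -1 — holds
At the ends of the range:
x = -1000: LHS = |(-1000) + 2| = |-998| = 998, RHS = (-1000) - 1 = -1001; 998 > -1001 — holds
x = 1000: LHS = |1000 + 2| = |1002| = 1002, RHS = 1000 - 1 = 999; 1002 > 999 — holds
Hence LHS − RHS is never zero or negative, i.e. LHS > RHS throughout, so the relation holds for every integer in [-1000, 1000].

Only (A) has a counterexample.

Answer: A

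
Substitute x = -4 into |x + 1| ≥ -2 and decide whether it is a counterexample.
Substitute x = -4 into the relation:
x = -4: LHS = |(-4) + 1| = |-3| = 3; 3 ≥ -2 — holds

The relation holds at x = -4, so it is not a counterexample.

Answer: No, x = -4 is not a counterexample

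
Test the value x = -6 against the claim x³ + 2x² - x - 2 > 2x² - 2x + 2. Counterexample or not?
Substitute x = -6 into the relation:
x = -6: LHS = (-6)³ + 2·(-6)² - (-6) - 2 = -140, RHS = 2·(-6)² - 2·(-6) + 2 = 86; -140 > 86 — FAILS

Since the claim fails at x = -6, this value is a counterexample.

Answer: Yes, x = -6 is a counterexample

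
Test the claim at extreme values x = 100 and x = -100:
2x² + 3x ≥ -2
x = 100: LHS = 2·100² + 3·100 = 20300; 20300 ≥ -2 — holds
x = -100: LHS = 2·(-100)² + 3·(-100) = 19700; 19700 ≥ -2 — holds

Answer: Yes, holds for both x = 100 and x = -100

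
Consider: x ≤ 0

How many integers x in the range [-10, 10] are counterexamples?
Counterexamples in [-10, 10]: {1, 2, 3, 4, 5, 6, 7, 8, 9, 10}.

Counting them gives 10 values.

Answer: 10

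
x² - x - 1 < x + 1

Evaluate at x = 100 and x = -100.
x = 100: LHS = 100² - 100 - 1 = 9899, RHS = 100 + 1 = 101; 9899 < 101 — FAILS
x = -100: LHS = (-100)² - (-100) - 1 = 10099, RHS = (-100) + 1 = -99; 10099 < -99 — FAILS

Answer: No, fails for both x = 100 and x = -100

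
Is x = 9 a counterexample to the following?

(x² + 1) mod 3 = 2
Substitute x = 9 into the relation:
x = 9: LHS = (9² + 1) mod 3 = 82 mod 3 = 1; 1 = 2 — FAILS

Since the claim fails at x = 9, this value is a counterexample.

Answer: Yes, x = 9 is a counterexample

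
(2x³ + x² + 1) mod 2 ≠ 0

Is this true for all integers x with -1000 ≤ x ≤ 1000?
The claim fails at x = 1:
x = 1: LHS = (2·1³ + 1² + 1) mod 2 = 4 mod 2 = 0; 0 ≠ 0 — FAILS

Because a single integer refutes it, the statement is false.

Answer: False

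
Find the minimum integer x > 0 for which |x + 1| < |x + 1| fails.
Testing positive integers:
x = 1: LHS = |1 + 1| = |2| = 2, RHS = |1 + 1| = |2| = 2; 2 < 2 — FAILS  ← smallest positive counterexample

Answer: x = 1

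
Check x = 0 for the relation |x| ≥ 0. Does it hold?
x = 0: LHS = |0| = 0; 0 ≥ 0 — holds

The relation is satisfied at x = 0.

Answer: Yes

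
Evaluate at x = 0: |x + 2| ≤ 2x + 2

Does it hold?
x = 0: LHS = |0 + 2| = |2| = 2, RHS = 2·0 + 2 = 2; 2 ≤ 2 — holds

The relation is satisfied at x = 0.

Answer: Yes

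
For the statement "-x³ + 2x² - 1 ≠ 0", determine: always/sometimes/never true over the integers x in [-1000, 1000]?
Holds at x = 0: LHS = -0³ + 2·0² - 1 = -1; -1 ≠ 0 — holds
Fails at x = 1: LHS = -1³ + 2·1² - 1 = 0; 0 ≠ 0 — FAILS
It is satisfied by some integers in the range but not all.

Answer: Sometimes true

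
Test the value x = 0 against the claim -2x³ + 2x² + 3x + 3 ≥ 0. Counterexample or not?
Substitute x = 0 into the relation:
x = 0: LHS = -2·0³ + 2·0² + 3·0 + 3 = 3; 3 ≥ 0 — holds

The claim holds here, so x = 0 is not a counterexample. (A counterexample exists elsewhere, e.g. x = 3.)

Answer: No, x = 0 is not a counterexample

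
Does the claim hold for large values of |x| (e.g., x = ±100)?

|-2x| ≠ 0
x = 100: LHS = |-2·100| = |-200| = 200; 200 ≠ 0 — holds
x = -100: LHS = |-2·(-100)| = |200| = 200; 200 ≠ 0 — holds

Answer: Yes, holds for both x = 100 and x = -100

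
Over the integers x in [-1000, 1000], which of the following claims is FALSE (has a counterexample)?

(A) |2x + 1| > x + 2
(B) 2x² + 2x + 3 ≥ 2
(A) x = 0: LHS = |2·0 + 1| = |1| = 1, RHS = 0 + 2 = 2; 1 > 2 — FAILS

(B) Over all integers in [-1000, 1000], LHS − RHS is smallest at x = 0, where it equals 1:
x = 0: LHS = 2·0² + 2·0 + 3 = 3; 3 ≥ 2 — holds
At the ends of the range:
x = -1000: LHS = 2·(-1000)² + 2·(-1000) + 3 = 1998003; 1998003 ≥ 2 — holds
x = 1000: LHS = 2·1000² + 2·1000 + 3 = 2002003; 2002003 ≥ 2 — holds
Hence LHS − RHS is never negative, i.e. LHS ≥ RHS throughout, so the relation holds for every integer in [-1000, 1000].

Only (A) has a counterexample.

Answer: A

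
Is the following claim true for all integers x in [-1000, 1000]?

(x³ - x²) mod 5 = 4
The claim fails at x = 0:
x = 0: LHS = (0³ - 0²) mod 5 = 0 mod 5 = 0; 0 = 4 — FAILS

Because a single integer refutes it, the statement is false.

Answer: False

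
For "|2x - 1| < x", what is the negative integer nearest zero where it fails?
Testing negative integers from -1 downward:
x = -1: LHS = |2·(-1) - 1| = |-3| = 3; 3 < -1 — FAILS  ← closest negative counterexample to 0

Answer: x = -1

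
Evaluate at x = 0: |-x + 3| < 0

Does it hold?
x = 0: LHS = |-0 + 3| = |3| = 3; 3 < 0 — FAILS

The relation fails at x = 0, so x = 0 is a counterexample.

Answer: No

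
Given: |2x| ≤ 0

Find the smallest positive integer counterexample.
Testing positive integers:
x = 1: LHS = |2·1| = |2| = 2; 2 ≤ 0 — FAILS  ← smallest positive counterexample

Answer: x = 1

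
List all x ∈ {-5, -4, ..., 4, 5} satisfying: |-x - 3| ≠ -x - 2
Track d = LHS − RHS over the integers in [-5, 5]. Equality would need d = 0, but d changes sign only between consecutive integers, jumping over 0:
x = -3: LHS = |-(-3) - 3| = |0| = 0, RHS = -(-3) - 2 = 1; 0 ≠ 1 — holds  (d = -1)
x = -2: LHS = |-(-2) - 3| = |-1| = 1, RHS = -(-2) - 2 = 0; 1 ≠ 0 — holds  (d = 1)
Away from these crossings d keeps a constant sign, and checking every integer in [-5, 5] confirms d ≠ 0 throughout. Hence the two sides are never equal, so the relation holds for every integer in [-5, 5].

Answer: All integers in [-5, 5]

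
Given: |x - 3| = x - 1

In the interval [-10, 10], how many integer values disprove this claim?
Counterexamples in [-10, 10]: {-10, -9, -8, -7, -6, -5, -4, -3, -2, -1, 0, 1, 3, 4, 5, 6, 7, 8, 9, 10}.

Counting them gives 20 values.

Answer: 20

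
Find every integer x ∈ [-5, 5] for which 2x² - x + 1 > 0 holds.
Over all integers in [-5, 5], LHS − RHS is smallest at x = 0, where it equals 1:
x = 0: LHS = 2·0² - 0 + 1 = 1; 1 > 0 — holds
At the ends of the range:
x = -5: LHS = 2·(-5)² - (-5) + 1 = 56; 56 > 0 — holds
x = 5: LHS = 2·5² - 5 + 1 = 46; 46 > 0 — holds
Hence LHS − RHS is never zero or negative, i.e. LHS > RHS throughout, so the relation holds for every integer in [-5, 5].

Answer: All integers in [-5, 5]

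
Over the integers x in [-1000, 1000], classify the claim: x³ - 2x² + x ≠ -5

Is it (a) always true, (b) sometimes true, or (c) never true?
Track d = LHS − RHS over the integers in [-1000, 1000]. Equality would need d = 0, but d changes sign only between consecutive integers, jumping over 0:
x = -2: LHS = (-2)³ - 2·(-2)² + (-2) = -18; -18 ≠ -5 — holds  (d = -13)
x = -1: LHS = (-1)³ - 2·(-1)² + (-1) = -4; -4 ≠ -5 — holds  (d = 1)
Away from these crossings d keeps a constant sign, and checking every integer in [-1000, 1000] confirms d ≠ 0 throughout. Hence the two sides are never equal, so the relation holds for every integer in [-1000, 1000].

No counterexample exists.

Answer: Always true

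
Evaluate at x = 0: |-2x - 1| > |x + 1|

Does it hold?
x = 0: LHS = |-2·0 - 1| = |-1| = 1, RHS = |0 + 1| = |1| = 1; 1 > 1 — FAILS

The relation fails at x = 0, so x = 0 is a counterexample.

Answer: No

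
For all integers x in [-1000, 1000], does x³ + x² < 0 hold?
The claim fails at x = 0:
x = 0: LHS = 0³ + 0² = 0; 0 < 0 — FAILS

Because a single integer refutes it, the statement is false.

Answer: False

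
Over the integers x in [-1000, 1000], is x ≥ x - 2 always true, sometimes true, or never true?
Over all integers in [-1000, 1000], LHS − RHS is smallest at x = 0, where it equals 2:
x = 0: RHS = 0 - 2 = -2; 0 ≥ -2 — holds
At the ends of the range:
x = -1000: RHS = (-1000) - 2 = -1002; -1000 ≥ -1002 — holds
x = 1000: RHS = 1000 - 2 = 998; 1000 ≥ 998 — holds
Hence LHS − RHS is never negative, i.e. LHS ≥ RHS throughout, so the relation holds for every integer in [-1000, 1000].

No counterexample exists.

Answer: Always true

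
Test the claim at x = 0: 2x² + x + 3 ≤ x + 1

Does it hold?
x = 0: LHS = 2·0² + 0 + 3 = 3, RHS = 0 + 1 = 1; 3 ≤ 1 — FAILS

The relation fails at x = 0, so x = 0 is a counterexample.

Answer: No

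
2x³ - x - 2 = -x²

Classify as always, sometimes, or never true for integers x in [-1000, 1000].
Holds at x = 1: LHS = 2·1³ - 1 - 2 = -1, RHS = -1² = -1; -1 = -1 — holds
Fails at x = 0: LHS = 2·0³ - 0 - 2 = -2, RHS = -0² = 0; -2 = 0 — FAILS
It is satisfied by some integers in the range but not all.

Answer: Sometimes true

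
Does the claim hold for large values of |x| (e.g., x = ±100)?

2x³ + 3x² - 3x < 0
x = 100: LHS = 2·100³ + 3·100² - 3·100 = 2029700; 2029700 < 0 — FAILS
x = -100: LHS = 2·(-100)³ + 3·(-100)² - 3·(-100) = -1969700; -1969700 < 0 — holds

Answer: Partially: fails for x = 100, holds for x = -100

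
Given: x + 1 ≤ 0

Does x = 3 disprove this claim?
Substitute x = 3 into the relation:
x = 3: LHS = 3 + 1 = 4; 4 ≤ 0 — FAILS

Since the claim fails at x = 3, this value is a counterexample.

Answer: Yes, x = 3 is a counterexample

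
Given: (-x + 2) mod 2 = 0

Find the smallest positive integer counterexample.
Testing positive integers:
x = 1: LHS = (-1 + 2) mod 2 = 1 mod 2 = 1; 1 = 0 — FAILS  ← smallest positive counterexample

Answer: x = 1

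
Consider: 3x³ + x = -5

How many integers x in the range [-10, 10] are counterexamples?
Counterexamples in [-10, 10]: {-10, -9, -8, -7, -6, -5, -4, -3, -2, -1, 0, 1, 2, 3, 4, 5, 6, 7, 8, 9, 10}.

Counting them gives 21 values.

Answer: 21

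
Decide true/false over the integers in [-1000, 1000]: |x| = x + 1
The claim fails at x = 0:
x = 0: LHS = |0| = 0, RHS = 0 + 1 = 1; 0 = 1 — FAILS

Because a single integer refutes it, the statement is false.

Answer: False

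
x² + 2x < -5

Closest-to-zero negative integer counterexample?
Testing negative integers from -1 downward:
x = -1: LHS = (-1)² + 2·(-1) = -1; -1 < -5 — FAILS  ← closest negative counterexample to 0

Answer: x = -1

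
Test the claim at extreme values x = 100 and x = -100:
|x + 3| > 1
x = 100: LHS = |100 + 3| = |103| = 103; 103 > 1 — holds
x = -100: LHS = |(-100) + 3| = |-97| = 97; 97 > 1 — holds

Answer: Yes, holds for both x = 100 and x = -100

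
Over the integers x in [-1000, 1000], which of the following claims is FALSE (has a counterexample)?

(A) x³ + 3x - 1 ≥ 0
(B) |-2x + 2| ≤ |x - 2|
(A) x = 0: LHS = 0³ + 3·0 - 1 = -1; -1 ≥ 0 — FAILS
(B) x = -1: LHS = |-2·(-1) + 2| = |4| = 4, RHS = |(-1) - 2| = |-3| = 3; 4 ≤ 3 — FAILS

Answer: Both A and B are false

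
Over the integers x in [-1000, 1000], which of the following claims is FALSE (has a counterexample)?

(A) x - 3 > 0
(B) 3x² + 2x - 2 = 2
(A) x = 0: LHS = 0 - 3 = -3; -3 > 0 — FAILS
(B) x = 0: LHS = 3·0² + 2·0 - 2 = -2; -2 = 2 — FAILS

Answer: Both A and B are false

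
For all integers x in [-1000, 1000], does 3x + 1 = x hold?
The claim fails at x = 0:
x = 0: LHS = 3·0 + 1 = 1; 1 = 0 — FAILS

Because a single integer refutes it, the statement is false.

Answer: False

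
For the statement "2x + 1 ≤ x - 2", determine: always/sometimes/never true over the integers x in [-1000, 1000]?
Holds at x = -3: LHS = 2·(-3) + 1 = -5, RHS = (-3) - 2 = -5; -5 ≤ -5 — holds
Fails at x = 0: LHS = 2·0 + 1 = 1, RHS = 0 - 2 = -2; 1 ≤ -2 — FAILS
It is satisfied by some integers in the range but not all.

Answer: Sometimes true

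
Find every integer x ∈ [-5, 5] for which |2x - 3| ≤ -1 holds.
An absolute value is never negative, so the left side is ≥ 0 for every x, while the right side is -1. Tightest case in [-5, 5] is x = 1:
x = 1: LHS = |2·1 - 3| = |-1| = 1; 1 ≤ -1 — FAILS
Hence LHS − RHS is never zero or negative, i.e. LHS > RHS throughout, so the claimed relation (≤) fails for every integer in [-5, 5].

Answer: None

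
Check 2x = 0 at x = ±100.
x = 100: LHS = 2·100 = 200; 200 = 0 — FAILS
x = -100: LHS = 2·(-100) = -200; -200 = 0 — FAILS

Answer: No, fails for both x = 100 and x = -100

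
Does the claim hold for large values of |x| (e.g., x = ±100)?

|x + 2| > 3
x = 100: LHS = |100 + 2| = |102| = 102; 102 > 3 — holds
x = -100: LHS = |(-100) + 2| = |-98| = 98; 98 > 3 — holds

Answer: Yes, holds for both x = 100 and x = -100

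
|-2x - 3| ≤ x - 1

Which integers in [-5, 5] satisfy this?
Over all integers in [-5, 5], LHS − RHS is smallest at x = -1, where it equals 3:
x = -1: LHS = |-2·(-1) - 3| = |-1| = 1, RHS = (-1) - 1 = -2; 1 ≤ -2 — FAILS
At the ends of the range:
x = -5: LHS = |-2·(-5) - 3| = |7| = 7, RHS = (-5) - 1 = -6; 7 ≤ -6 — FAILS
x = 5: LHS = |-2·5 - 3| = |-13| = 13, RHS = 5 - 1 = 4; 13 ≤ 4 — FAILS
Hence LHS − RHS is never zero or negative, i.e. LHS > RHS throughout, so the claimed relation (≤) fails for every integer in [-5, 5].

Answer: None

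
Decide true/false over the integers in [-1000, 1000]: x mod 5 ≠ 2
The claim fails at x = 2:
x = 2: LHS = 2 mod 5 = 2; 2 ≠ 2 — FAILS

Because a single integer refutes it, the statement is false.

Answer: False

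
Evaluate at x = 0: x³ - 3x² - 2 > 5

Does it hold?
x = 0: LHS = 0³ - 3·0² - 2 = -2; -2 > 5 — FAILS

The relation fails at x = 0, so x = 0 is a counterexample.

Answer: No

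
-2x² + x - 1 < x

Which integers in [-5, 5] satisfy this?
Over all integers in [-5, 5], LHS − RHS is largest at x = 0, where it equals -1:
x = 0: LHS = -2·0² + 0 - 1 = -1; -1 < 0 — holds
At the ends of the range:
x = -5: LHS = -2·(-5)² + (-5) - 1 = -56; -56 < -5 — holds
x = 5: LHS = -2·5² + 5 - 1 = -46; -46 < 5 — holds
Hence LHS − RHS is never zero or positive, i.e. LHS < RHS throughout, so the relation holds for every integer in [-5, 5].

Answer: All integers in [-5, 5]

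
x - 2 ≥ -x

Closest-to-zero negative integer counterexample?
Testing negative integers from -1 downward:
x = -1: LHS = (-1) - 2 = -3, RHS = -(-1) = 1; -3 ≥ 1 — FAILS  ← closest negative counterexample to 0

Answer: x = -1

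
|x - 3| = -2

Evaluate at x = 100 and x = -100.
x = 100: LHS = |100 - 3| = |97| = 97; 97 = -2 — FAILS
x = -100: LHS = |(-100) - 3| = |-103| = 103; 103 = -2 — FAILS

Answer: No, fails for both x = 100 and x = -100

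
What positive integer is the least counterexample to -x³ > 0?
Testing positive integers:
x = 1: LHS = -1³ = -1; -1 > 0 — FAILS  ← smallest positive counterexample

Answer: x = 1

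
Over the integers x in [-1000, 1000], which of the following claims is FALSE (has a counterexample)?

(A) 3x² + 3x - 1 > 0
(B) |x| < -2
(A) x = 0: LHS = 3·0² + 3·0 - 1 = -1; -1 > 0 — FAILS
(B) x = 0: LHS = |0| = 0; 0 < -2 — FAILS

Answer: Both A and B are false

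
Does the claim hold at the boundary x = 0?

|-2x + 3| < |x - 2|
x = 0: LHS = |-2·0 + 3| = |3| = 3, RHS = |0 - 2| = |-2| = 2; 3 < 2 — FAILS

The relation fails at x = 0, so x = 0 is a counterexample.

Answer: No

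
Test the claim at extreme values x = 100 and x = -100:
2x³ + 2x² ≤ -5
x = 100: LHS = 2·100³ + 2·100² = 2020000; 2020000 ≤ -5 — FAILS
x = -100: LHS = 2·(-100)³ + 2·(-100)² = -1980000; -1980000 ≤ -5 — holds

Answer: Partially: fails for x = 100, holds for x = -100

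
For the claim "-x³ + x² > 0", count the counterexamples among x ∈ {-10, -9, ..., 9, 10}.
Counterexamples in [-10, 10]: {0, 1, 2, 3, 4, 5, 6, 7, 8, 9, 10}.

Counting them gives 11 values.

Answer: 11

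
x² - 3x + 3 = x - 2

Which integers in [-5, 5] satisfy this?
Over all integers in [-5, 5], LHS − RHS is always positive; it is smallest at x = 2, where it equals 1:
x = 2: LHS = 2² - 3·2 + 3 = 1, RHS = 2 - 2 = 0; 1 = 0 — FAILS
At the ends of the range:
x = -5: LHS = (-5)² - 3·(-5) + 3 = 43, RHS = (-5) - 2 = -7; 43 = -7 — FAILS
x = 5: LHS = 5² - 3·5 + 3 = 13, RHS = 5 - 2 = 3; 13 = 3 — FAILS
Hence LHS − RHS is never 0, i.e. the two sides are never equal, so the claimed relation (=) fails for every integer in [-5, 5].

Answer: None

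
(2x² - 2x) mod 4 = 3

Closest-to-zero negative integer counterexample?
Testing negative integers from -1 downward:
x = -1: LHS = (2·(-1)² - 2·(-1)) mod 4 = 4 mod 4 = 0; 0 = 3 — FAILS  ← closest negative counterexample to 0

Answer: x = -1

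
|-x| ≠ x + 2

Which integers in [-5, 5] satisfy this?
Holds for: {-5, -4, -3, -2, 0, 1, 2, 3, 4, 5}
Fails for: {-1}

Answer: {-5, -4, -3, -2, 0, 1, 2, 3, 4, 5}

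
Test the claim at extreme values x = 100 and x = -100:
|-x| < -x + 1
x = 100: LHS = |-100| = 100, RHS = -100 + 1 = -99; 100 < -99 — FAILS
x = -100: LHS = |-(-100)| = |100| = 100, RHS = -(-100) + 1 = 101; 100 < 101 — holds

Answer: Partially: fails for x = 100, holds for x = -100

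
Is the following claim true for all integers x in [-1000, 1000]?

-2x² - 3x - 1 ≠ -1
The claim fails at x = 0:
x = 0: LHS = -2·0² - 3·0 - 1 = -1; -1 ≠ -1 — FAILS

Because a single integer refutes it, the statement is false.

Answer: False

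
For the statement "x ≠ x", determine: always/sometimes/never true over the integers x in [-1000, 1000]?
LHS − RHS = 0 at every integer in [-1000, 1000]; the two sides always agree. For instance:
x = -1000: -1000 ≠ -1000 — FAILS
x = 0: 0 ≠ 0 — FAILS
x = 1000: 1000 ≠ 1000 — FAILS
The sides are never unequal, so the claimed relation (≠) fails for every integer in [-1000, 1000].

No integer in the range satisfies it.

Answer: Never true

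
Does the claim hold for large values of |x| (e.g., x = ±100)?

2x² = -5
x = 100: LHS = 2·100² = 20000; 20000 = -5 — FAILS
x = -100: LHS = 2·(-100)² = 20000; 20000 = -5 — FAILS

Answer: No, fails for both x = 100 and x = -100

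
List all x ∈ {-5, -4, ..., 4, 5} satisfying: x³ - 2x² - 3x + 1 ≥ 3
Holds for: {4, 5}
Fails for: {-5, -4, -3, -2, -1, 0, 1, 2, 3}

Answer: {4, 5}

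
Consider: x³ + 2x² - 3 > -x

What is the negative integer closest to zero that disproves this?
Testing negative integers from -1 downward:
x = -1: LHS = (-1)³ + 2·(-1)² - 3 = -2, RHS = -(-1) = 1; -2 > 1 — FAILS  ← closest negative counterexample to 0

Answer: x = -1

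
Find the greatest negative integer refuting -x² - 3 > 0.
Testing negative integers from -1 downward:
x = -1: LHS = -(-1)² - 3 = -4; -4 > 0 — FAILS  ← closest negative counterexample to 0

Answer: x = -1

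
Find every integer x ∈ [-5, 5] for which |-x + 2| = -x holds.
Over all integers in [-5, 5], LHS − RHS is always positive; it is smallest at x = 0, where it equals 2:
x = 0: LHS = |-0 + 2| = |2| = 2, RHS = -0 = 0; 2 = 0 — FAILS
At the ends of the range:
x = -5: LHS = |-(-5) + 2| = |7| = 7, RHS = -(-5) = 5; 7 = 5 — FAILS
x = 5: LHS = |-5 + 2| = |-3| = 3; 3 = -5 — FAILS
Hence LHS − RHS is never 0, i.e. the two sides are never equal, so the claimed relation (=) fails for every integer in [-5, 5].

Answer: None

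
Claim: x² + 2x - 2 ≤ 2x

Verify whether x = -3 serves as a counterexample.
Substitute x = -3 into the relation:
x = -3: LHS = (-3)² + 2·(-3) - 2 = 1, RHS = 2·(-3) = -6; 1 ≤ -6 — FAILS

Since the claim fails at x = -3, this value is a counterexample.

Answer: Yes, x = -3 is a counterexample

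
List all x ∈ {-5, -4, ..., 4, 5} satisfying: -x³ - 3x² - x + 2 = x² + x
Track d = LHS − RHS over the integers in [-5, 5]. Equality would need d = 0, but d changes sign only between consecutive integers, jumping over 0:
x = -4: LHS = -(-4)³ - 3·(-4)² - (-4) + 2 = 22, RHS = (-4)² + (-4) = 12; 22 = 12 — FAILS  (d = 10)
x = -3: LHS = -(-3)³ - 3·(-3)² - (-3) + 2 = 5, RHS = (-3)² + (-3) = 6; 5 = 6 — FAILS  (d = -1)
x = -2: LHS = -(-2)³ - 3·(-2)² - (-2) + 2 = 0, RHS = (-2)² + (-2) = 2; 0 = 2 — FAILS  (d = -2)
x = -1: LHS = -(-1)³ - 3·(-1)² - (-1) + 2 = 1, RHS = (-1)² + (-1) = 0; 1 = 0 — FAILS  (d = 1)
x = 0: LHS = -0³ - 3·0² - 0 + 2 = 2, RHS = 0² + 0 = 0; 2 = 0 — FAILS  (d = 2)
x = 1: LHS = -1³ - 3·1² - 1 + 2 = -3, RHS = 1² + 1 = 2; -3 = 2 — FAILS  (d = -5)
Away from these crossings d keeps a constant sign, and checking every integer in [-5, 5] confirms d ≠ 0 throughout. Hence the two sides are never equal, so the claimed relation (=) fails for every integer in [-5, 5].

Answer: None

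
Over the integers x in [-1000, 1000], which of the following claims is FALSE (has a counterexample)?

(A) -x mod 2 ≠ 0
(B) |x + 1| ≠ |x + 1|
(A) x = 0: LHS = (-0) mod 2 = 0 mod 2 = 0; 0 ≠ 0 — FAILS
(B) x = 0: LHS = |0 + 1| = |1| = 1, RHS = |0 + 1| = |1| = 1; 1 ≠ 1 — FAILS

Answer: Both A and B are false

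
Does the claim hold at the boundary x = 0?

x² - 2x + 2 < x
x = 0: LHS = 0² - 2·0 + 2 = 2; 2 < 0 — FAILS

The relation fails at x = 0, so x = 0 is a counterexample.

Answer: No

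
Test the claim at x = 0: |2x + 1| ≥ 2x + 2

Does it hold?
x = 0: LHS = |2·0 + 1| = |1| = 1, RHS = 2·0 + 2 = 2; 1 ≥ 2 — FAILS

The relation fails at x = 0, so x = 0 is a counterexample.

Answer: No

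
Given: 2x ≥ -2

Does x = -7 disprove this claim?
Substitute x = -7 into the relation:
x = -7: LHS = 2·(-7) = -14; -14 ≥ -2 — FAILS

Since the claim fails at x = -7, this value is a counterexample.

Answer: Yes, x = -7 is a counterexample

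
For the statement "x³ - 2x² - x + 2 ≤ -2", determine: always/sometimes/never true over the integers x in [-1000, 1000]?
Holds at x = -2: LHS = (-2)³ - 2·(-2)² - (-2) + 2 = -12; -12 ≤ -2 — holds
Fails at x = 0: LHS = 0³ - 2·0² - 0 + 2 = 2; 2 ≤ -2 — FAILS
It is satisfied by some integers in the range but not all.

Answer: Sometimes true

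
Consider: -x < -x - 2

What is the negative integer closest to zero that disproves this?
Testing negative integers from -1 downward:
x = -1: LHS = -(-1) = 1, RHS = -(-1) - 2 = -1; 1 < -1 — FAILS  ← closest negative counterexample to 0

Answer: x = -1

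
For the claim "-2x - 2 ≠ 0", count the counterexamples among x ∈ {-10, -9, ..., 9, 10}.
Counterexamples in [-10, 10]: {-1}.

Counting them gives 1 values.

Answer: 1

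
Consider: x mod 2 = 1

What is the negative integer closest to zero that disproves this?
Testing negative integers from -1 downward:
x = -1: LHS = (-1) mod 2 = 1; 1 = 1 — holds
x = -2: LHS = (-2) mod 2 = 0; 0 = 1 — FAILS  ← closest negative counterexample to 0

Answer: x = -2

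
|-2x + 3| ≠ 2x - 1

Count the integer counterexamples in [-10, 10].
Counterexamples in [-10, 10]: {1}.

Counting them gives 1 values.

Answer: 1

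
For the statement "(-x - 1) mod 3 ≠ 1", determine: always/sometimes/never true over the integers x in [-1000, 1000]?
Holds at x = 0: LHS = (-0 - 1) mod 3 = (-1) mod 3 = 2; 2 ≠ 1 — holds
Fails at x = 1: LHS = (-1 - 1) mod 3 = (-2) mod 3 = 1; 1 ≠ 1 — FAILS
It is satisfied by some integers in the range but not all.

Answer: Sometimes true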